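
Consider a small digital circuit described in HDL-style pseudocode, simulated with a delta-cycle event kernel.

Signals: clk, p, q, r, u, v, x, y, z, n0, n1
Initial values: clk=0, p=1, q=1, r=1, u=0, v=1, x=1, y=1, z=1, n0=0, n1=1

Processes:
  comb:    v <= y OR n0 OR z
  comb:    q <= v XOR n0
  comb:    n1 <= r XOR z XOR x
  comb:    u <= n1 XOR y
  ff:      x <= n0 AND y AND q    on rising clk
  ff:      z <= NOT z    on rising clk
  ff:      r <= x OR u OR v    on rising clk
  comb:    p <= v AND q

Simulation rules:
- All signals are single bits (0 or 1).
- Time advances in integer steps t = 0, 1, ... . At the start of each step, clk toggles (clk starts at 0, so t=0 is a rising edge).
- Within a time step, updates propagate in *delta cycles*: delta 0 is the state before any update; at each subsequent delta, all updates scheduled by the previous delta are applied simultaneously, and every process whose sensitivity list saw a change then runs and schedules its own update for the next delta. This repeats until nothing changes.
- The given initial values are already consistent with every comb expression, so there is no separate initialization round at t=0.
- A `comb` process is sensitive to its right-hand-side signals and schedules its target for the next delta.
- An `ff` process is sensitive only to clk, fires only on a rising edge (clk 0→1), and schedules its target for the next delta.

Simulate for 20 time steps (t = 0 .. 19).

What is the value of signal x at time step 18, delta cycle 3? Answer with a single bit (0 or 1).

0

[bits: x,n0,z,v,r,n1,q,clk,p,u,y]
t=0: Δ0=10111110101 Δ1=10111111101 Δ2=00011111101 | 2Δ
t=1: Δ0=00011111101 Δ1=00011110101 | 1Δ
t=2: Δ0=00011110101 Δ1=00011111101 Δ2=00111111101 Δ3=00111011101 Δ4=00111011111 | 4Δ
t=3: Δ0=00111011111 Δ1=00111010111 | 1Δ
t=4: Δ0=00111010111 Δ1=00111011111 Δ2=00011011111 Δ3=00011111111 Δ4=00011111101 | 4Δ
t=5: Δ0=00011111101 Δ1=00011110101 | 1Δ
t=6: Δ0=00011110101 Δ1=00011111101 Δ2=00111111101 Δ3=00111011101 Δ4=00111011111 | 4Δ
t=7: Δ0=00111011111 Δ1=00111010111 | 1Δ
t=8: Δ0=00111010111 Δ1=00111011111 Δ2=00011011111 Δ3=00011111111 Δ4=00011111101 | 4Δ
t=9: Δ0=00011111101 Δ1=00011110101 | 1Δ
t=10: Δ0=00011110101 Δ1=00011111101 Δ2=00111111101 Δ3=00111011101 Δ4=00111011111 | 4Δ
t=11: Δ0=00111011111 Δ1=00111010111 | 1Δ
t=12: Δ0=00111010111 Δ1=00111011111 Δ2=00011011111 Δ3=00011111111 Δ4=00011111101 | 4Δ
t=13: Δ0=00011111101 Δ1=00011110101 | 1Δ
t=14: Δ0=00011110101 Δ1=00011111101 Δ2=00111111101 Δ3=00111011101 Δ4=00111011111 | 4Δ
t=15: Δ0=00111011111 Δ1=00111010111 | 1Δ
t=16: Δ0=00111010111 Δ1=00111011111 Δ2=00011011111 Δ3=00011111111 Δ4=00011111101 | 4Δ
t=17: Δ0=00011111101 Δ1=00011110101 | 1Δ
t=18: Δ0=00011110101 Δ1=00011111101 Δ2=00111111101 Δ3=00111011101 Δ4=00111011111 | 4Δ
t=19: Δ0=00111011111 Δ1=00111010111 | 1Δ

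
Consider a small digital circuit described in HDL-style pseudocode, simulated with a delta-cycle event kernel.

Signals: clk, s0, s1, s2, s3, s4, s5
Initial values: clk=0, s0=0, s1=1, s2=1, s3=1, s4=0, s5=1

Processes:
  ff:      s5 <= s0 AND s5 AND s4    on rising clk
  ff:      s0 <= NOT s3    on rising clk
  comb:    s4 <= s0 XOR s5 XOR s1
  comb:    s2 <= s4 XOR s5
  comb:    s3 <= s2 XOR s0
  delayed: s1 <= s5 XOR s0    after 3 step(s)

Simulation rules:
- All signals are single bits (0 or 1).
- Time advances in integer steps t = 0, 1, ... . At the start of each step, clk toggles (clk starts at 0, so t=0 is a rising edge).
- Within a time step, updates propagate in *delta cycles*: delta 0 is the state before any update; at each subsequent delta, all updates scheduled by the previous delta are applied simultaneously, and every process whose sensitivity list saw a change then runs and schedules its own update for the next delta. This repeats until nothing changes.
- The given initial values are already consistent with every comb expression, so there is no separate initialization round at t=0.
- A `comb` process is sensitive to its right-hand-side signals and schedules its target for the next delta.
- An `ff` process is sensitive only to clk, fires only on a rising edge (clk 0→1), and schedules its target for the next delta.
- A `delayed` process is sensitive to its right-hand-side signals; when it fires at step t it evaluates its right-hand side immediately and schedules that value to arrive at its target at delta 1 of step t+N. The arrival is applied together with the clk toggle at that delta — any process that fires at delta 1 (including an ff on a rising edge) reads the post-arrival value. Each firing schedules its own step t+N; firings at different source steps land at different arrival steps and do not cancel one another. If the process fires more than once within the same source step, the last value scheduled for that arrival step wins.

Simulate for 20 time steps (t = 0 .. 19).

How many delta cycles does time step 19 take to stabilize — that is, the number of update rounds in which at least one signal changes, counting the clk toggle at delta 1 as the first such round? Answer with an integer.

t=0 Δ0: s0=0 s4=0 clk=0 s2=1 s5=1 s1=1 s3=1
  Δ1: clk:0→1
  Δ2: s5:1→0
  Δ3: s4:0→1, s2:1→0
  Δ4: s2:0→1, s3:1→0
  Δ5: s3:0→1
  (5Δ to stable)
t=1 Δ0: s0=0 s4=1 clk=1 s2=1 s5=0 s1=1 s3=1
  Δ1: clk:1→0
  (1Δ to stable)
t=2 Δ0: s0=0 s4=1 clk=0 s2=1 s5=0 s1=1 s3=1
  Δ1: clk:0→1
  (1Δ to stable)
t=3 Δ0: s0=0 s4=1 clk=1 s2=1 s5=0 s1=1 s3=1
  Δ1: clk:1→0, s1:1→0
  Δ2: s4:1→0
  Δ3: s2:1→0
  Δ4: s3:1→0
  (4Δ to stable)
t=4 Δ0: s0=0 s4=0 clk=0 s2=0 s5=0 s1=0 s3=0
  Δ1: clk:0→1
  Δ2: s0:0→1
  Δ3: s4:0→1, s3:0→1
  Δ4: s2:0→1
  Δ5: s3:1→0
  (5Δ to stable)
t=5 Δ0: s0=1 s4=1 clk=1 s2=1 s5=0 s1=0 s3=0
  Δ1: clk:1→0
  (1Δ to stable)
t=6 Δ0: s0=1 s4=1 clk=0 s2=1 s5=0 s1=0 s3=0
  Δ1: clk:0→1
  (1Δ to stable)
t=7 Δ0: s0=1 s4=1 clk=1 s2=1 s5=0 s1=0 s3=0
  Δ1: clk:1→0, s1:0→1
  Δ2: s4:1→0
  Δ3: s2:1→0
  Δ4: s3:0→1
  (4Δ to stable)
t=8 Δ0: s0=1 s4=0 clk=0 s2=0 s5=0 s1=1 s3=1
  Δ1: clk:0→1
  Δ2: s0:1→0
  Δ3: s4:0→1, s3:1→0
  Δ4: s2:0→1
  Δ5: s3:0→1
  (5Δ to stable)
t=9 Δ0: s0=0 s4=1 clk=1 s2=1 s5=0 s1=1 s3=1
  Δ1: clk:1→0
  (1Δ to stable)
t=10 Δ0: s0=0 s4=1 clk=0 s2=1 s5=0 s1=1 s3=1
  Δ1: clk:0→1
  (1Δ to stable)
t=11 Δ0: s0=0 s4=1 clk=1 s2=1 s5=0 s1=1 s3=1
  Δ1: clk:1→0, s1:1→0
  Δ2: s4:1→0
  Δ3: s2:1→0
  Δ4: s3:1→0
  (4Δ to stable)
t=12 Δ0: s0=0 s4=0 clk=0 s2=0 s5=0 s1=0 s3=0
  Δ1: clk:0→1
  Δ2: s0:0→1
  Δ3: s4:0→1, s3:0→1
  Δ4: s2:0→1
  Δ5: s3:1→0
  (5Δ to stable)
t=13 Δ0: s0=1 s4=1 clk=1 s2=1 s5=0 s1=0 s3=0
  Δ1: clk:1→0
  (1Δ to stable)
t=14 Δ0: s0=1 s4=1 clk=0 s2=1 s5=0 s1=0 s3=0
  Δ1: clk:0→1
  (1Δ to stable)
t=15 Δ0: s0=1 s4=1 clk=1 s2=1 s5=0 s1=0 s3=0
  Δ1: clk:1→0, s1:0→1
  Δ2: s4:1→0
  Δ3: s2:1→0
  Δ4: s3:0→1
  (4Δ to stable)
t=16 Δ0: s0=1 s4=0 clk=0 s2=0 s5=0 s1=1 s3=1
  Δ1: clk:0→1
  Δ2: s0:1→0
  Δ3: s4:0→1, s3:1→0
  Δ4: s2:0→1
  Δ5: s3:0→1
  (5Δ to stable)
t=17 Δ0: s0=0 s4=1 clk=1 s2=1 s5=0 s1=1 s3=1
  Δ1: clk:1→0
  (1Δ to stable)
t=18 Δ0: s0=0 s4=1 clk=0 s2=1 s5=0 s1=1 s3=1
  Δ1: clk:0→1
  (1Δ to stable)
t=19 Δ0: s0=0 s4=1 clk=1 s2=1 s5=0 s1=1 s3=1
  Δ1: clk:1→0, s1:1→0
  Δ2: s4:1→0
  Δ3: s2:1→0
  Δ4: s3:1→0
  (4Δ to stable)

4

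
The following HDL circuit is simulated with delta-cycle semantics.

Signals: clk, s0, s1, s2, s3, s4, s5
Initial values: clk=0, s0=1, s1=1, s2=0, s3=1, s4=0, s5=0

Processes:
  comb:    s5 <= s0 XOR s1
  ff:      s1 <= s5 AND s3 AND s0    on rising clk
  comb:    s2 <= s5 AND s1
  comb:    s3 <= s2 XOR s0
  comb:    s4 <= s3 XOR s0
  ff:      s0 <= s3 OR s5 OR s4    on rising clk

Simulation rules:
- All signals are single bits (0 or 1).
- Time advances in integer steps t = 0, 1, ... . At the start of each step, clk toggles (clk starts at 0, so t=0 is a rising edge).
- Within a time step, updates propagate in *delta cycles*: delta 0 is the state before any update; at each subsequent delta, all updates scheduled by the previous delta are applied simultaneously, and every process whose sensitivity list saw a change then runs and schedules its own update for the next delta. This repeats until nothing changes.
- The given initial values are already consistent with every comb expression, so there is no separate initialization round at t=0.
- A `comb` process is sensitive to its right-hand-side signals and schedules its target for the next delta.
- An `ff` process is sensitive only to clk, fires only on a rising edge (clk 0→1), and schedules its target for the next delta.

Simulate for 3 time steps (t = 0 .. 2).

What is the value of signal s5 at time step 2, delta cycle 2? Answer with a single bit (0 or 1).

1

t0.Δ0 s2=0 s4=0 s3=1 s0=1 s1=1 s5=0 clk=0
t0.Δ1 s2=0 s4=0 s3=1 s0=1 s1=1 s5=0 clk=1
t0.Δ2 s2=0 s4=0 s3=1 s0=1 s1=0 s5=0 clk=1
t0.Δ3 s2=0 s4=0 s3=1 s0=1 s1=0 s5=1 clk=1
t1.Δ0 s2=0 s4=0 s3=1 s0=1 s1=0 s5=1 clk=1
t1.Δ1 s2=0 s4=0 s3=1 s0=1 s1=0 s5=1 clk=0
t2.Δ0 s2=0 s4=0 s3=1 s0=1 s1=0 s5=1 clk=0
t2.Δ1 s2=0 s4=0 s3=1 s0=1 s1=0 s5=1 clk=1
t2.Δ2 s2=0 s4=0 s3=1 s0=1 s1=1 s5=1 clk=1
t2.Δ3 s2=1 s4=0 s3=1 s0=1 s1=1 s5=0 clk=1
t2.Δ4 s2=0 s4=0 s3=0 s0=1 s1=1 s5=0 clk=1
t2.Δ5 s2=0 s4=1 s3=1 s0=1 s1=1 s5=0 clk=1
t2.Δ6 s2=0 s4=0 s3=1 s0=1 s1=1 s5=0 clk=1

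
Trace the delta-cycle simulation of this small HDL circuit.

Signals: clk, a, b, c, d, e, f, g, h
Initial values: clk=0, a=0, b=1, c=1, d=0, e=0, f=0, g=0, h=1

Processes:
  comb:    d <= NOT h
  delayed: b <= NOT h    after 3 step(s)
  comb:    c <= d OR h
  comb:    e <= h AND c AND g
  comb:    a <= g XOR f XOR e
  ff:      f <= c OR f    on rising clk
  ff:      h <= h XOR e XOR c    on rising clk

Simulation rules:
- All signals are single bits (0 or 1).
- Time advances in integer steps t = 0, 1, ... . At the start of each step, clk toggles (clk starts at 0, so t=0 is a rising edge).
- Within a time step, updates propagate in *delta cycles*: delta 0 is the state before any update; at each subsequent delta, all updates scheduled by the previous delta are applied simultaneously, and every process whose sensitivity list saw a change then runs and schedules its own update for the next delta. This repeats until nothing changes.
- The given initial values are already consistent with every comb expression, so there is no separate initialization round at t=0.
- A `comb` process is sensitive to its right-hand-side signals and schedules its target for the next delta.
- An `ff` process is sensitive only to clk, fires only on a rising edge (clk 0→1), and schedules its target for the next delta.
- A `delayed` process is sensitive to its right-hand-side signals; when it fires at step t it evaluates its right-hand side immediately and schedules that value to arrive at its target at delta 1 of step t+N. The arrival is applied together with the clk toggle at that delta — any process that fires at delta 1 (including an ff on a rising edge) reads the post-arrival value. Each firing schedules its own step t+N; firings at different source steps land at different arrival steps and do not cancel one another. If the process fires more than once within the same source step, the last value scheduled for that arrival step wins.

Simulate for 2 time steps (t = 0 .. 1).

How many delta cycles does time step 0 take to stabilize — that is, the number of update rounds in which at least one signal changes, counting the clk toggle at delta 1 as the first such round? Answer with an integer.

4

t=0 Δ0: f=0 c=1 clk=0 d=0 h=1 g=0 b=1 e=0 a=0
  Δ1: clk:0→1
  Δ2: f:0→1, h:1→0
  Δ3: c:1→0, d:0→1, a:0→1
  Δ4: c:0→1
  (4Δ to stable)
t=1 Δ0: f=1 c=1 clk=1 d=1 h=0 g=0 b=1 e=0 a=1
  Δ1: clk:1→0
  (1Δ to stable)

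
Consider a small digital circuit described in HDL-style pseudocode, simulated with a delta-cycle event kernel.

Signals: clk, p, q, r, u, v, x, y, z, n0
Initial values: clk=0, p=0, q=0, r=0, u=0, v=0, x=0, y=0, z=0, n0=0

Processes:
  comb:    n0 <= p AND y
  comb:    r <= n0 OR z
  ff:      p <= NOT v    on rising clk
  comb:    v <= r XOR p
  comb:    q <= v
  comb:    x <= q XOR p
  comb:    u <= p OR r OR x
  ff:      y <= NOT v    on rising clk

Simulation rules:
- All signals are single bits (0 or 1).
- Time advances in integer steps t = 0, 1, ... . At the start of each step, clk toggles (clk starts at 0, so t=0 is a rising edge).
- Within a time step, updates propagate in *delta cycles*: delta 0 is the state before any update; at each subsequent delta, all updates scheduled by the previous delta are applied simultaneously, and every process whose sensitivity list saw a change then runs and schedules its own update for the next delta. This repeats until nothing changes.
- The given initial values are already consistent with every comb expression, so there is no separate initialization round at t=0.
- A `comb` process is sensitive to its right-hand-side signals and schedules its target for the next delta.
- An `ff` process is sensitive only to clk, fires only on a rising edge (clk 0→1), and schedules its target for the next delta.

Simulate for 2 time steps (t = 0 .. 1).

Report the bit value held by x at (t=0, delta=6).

t=0 Δ0: clk=0 v=0 n0=0 q=0 x=0 u=0 r=0 y=0 z=0 p=0
  Δ1: clk:0→1
  Δ2: y:0→1, p:0→1
  Δ3: v:0→1, n0:0→1, x:0→1, u:0→1
  Δ4: q:0→1, r:0→1
  Δ5: v:1→0, x:1→0
  Δ6: q:1→0
  Δ7: x:0→1
  (7Δ to stable)
t=1 Δ0: clk=1 v=0 n0=1 q=0 x=1 u=1 r=1 y=1 z=0 p=1
  Δ1: clk:1→0
  (1Δ to stable)

0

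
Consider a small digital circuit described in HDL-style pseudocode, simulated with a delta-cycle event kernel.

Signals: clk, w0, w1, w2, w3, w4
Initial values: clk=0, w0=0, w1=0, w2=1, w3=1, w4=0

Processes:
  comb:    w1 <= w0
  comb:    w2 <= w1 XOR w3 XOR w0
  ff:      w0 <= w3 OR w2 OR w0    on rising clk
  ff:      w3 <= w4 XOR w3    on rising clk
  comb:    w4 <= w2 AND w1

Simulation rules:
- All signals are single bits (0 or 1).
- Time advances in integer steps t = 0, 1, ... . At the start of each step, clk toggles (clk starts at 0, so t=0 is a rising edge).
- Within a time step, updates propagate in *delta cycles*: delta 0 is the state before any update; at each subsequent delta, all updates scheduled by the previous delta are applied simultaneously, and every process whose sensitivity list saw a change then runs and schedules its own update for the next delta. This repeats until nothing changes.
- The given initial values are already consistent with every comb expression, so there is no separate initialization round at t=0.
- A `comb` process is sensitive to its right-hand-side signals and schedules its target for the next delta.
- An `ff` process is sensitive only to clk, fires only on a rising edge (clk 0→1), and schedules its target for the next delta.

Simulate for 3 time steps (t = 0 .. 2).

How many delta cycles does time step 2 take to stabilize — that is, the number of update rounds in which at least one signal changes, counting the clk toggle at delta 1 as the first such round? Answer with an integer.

4

t0.Δ0 w0=0 w2=1 w1=0 w4=0 clk=0 w3=1
t0.Δ1 w0=0 w2=1 w1=0 w4=0 clk=1 w3=1
t0.Δ2 w0=1 w2=1 w1=0 w4=0 clk=1 w3=1
t0.Δ3 w0=1 w2=0 w1=1 w4=0 clk=1 w3=1
t0.Δ4 w0=1 w2=1 w1=1 w4=0 clk=1 w3=1
t0.Δ5 w0=1 w2=1 w1=1 w4=1 clk=1 w3=1
t1.Δ0 w0=1 w2=1 w1=1 w4=1 clk=1 w3=1
t1.Δ1 w0=1 w2=1 w1=1 w4=1 clk=0 w3=1
t2.Δ0 w0=1 w2=1 w1=1 w4=1 clk=0 w3=1
t2.Δ1 w0=1 w2=1 w1=1 w4=1 clk=1 w3=1
t2.Δ2 w0=1 w2=1 w1=1 w4=1 clk=1 w3=0
t2.Δ3 w0=1 w2=0 w1=1 w4=1 clk=1 w3=0
t2.Δ4 w0=1 w2=0 w1=1 w4=0 clk=1 w3=0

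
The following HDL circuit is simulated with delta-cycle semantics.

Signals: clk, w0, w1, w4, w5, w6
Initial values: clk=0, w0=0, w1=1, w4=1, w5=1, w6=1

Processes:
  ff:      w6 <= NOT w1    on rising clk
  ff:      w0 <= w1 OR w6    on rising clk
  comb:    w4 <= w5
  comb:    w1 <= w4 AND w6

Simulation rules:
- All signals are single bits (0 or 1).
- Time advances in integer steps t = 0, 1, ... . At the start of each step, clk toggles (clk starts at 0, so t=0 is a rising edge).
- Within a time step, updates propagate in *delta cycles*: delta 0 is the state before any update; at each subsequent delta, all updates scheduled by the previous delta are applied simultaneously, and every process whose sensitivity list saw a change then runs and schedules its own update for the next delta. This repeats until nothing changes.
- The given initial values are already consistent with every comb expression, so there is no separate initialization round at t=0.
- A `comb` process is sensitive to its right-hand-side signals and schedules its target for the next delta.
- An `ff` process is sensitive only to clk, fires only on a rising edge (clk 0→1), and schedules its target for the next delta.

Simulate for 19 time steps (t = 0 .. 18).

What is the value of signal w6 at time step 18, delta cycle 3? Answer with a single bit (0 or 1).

t=0 Δ0: w1=1 clk=0 w0=0 w6=1 w5=1 w4=1
  Δ1: clk:0→1
  Δ2: w0:0→1, w6:1→0
  Δ3: w1:1→0
  (3Δ to stable)
t=1 Δ0: w1=0 clk=1 w0=1 w6=0 w5=1 w4=1
  Δ1: clk:1→0
  (1Δ to stable)
t=2 Δ0: w1=0 clk=0 w0=1 w6=0 w5=1 w4=1
  Δ1: clk:0→1
  Δ2: w0:1→0, w6:0→1
  Δ3: w1:0→1
  (3Δ to stable)
t=3 Δ0: w1=1 clk=1 w0=0 w6=1 w5=1 w4=1
  Δ1: clk:1→0
  (1Δ to stable)
t=4 Δ0: w1=1 clk=0 w0=0 w6=1 w5=1 w4=1
  Δ1: clk:0→1
  Δ2: w0:0→1, w6:1→0
  Δ3: w1:1→0
  (3Δ to stable)
t=5 Δ0: w1=0 clk=1 w0=1 w6=0 w5=1 w4=1
  Δ1: clk:1→0
  (1Δ to stable)
t=6 Δ0: w1=0 clk=0 w0=1 w6=0 w5=1 w4=1
  Δ1: clk:0→1
  Δ2: w0:1→0, w6:0→1
  Δ3: w1:0→1
  (3Δ to stable)
t=7 Δ0: w1=1 clk=1 w0=0 w6=1 w5=1 w4=1
  Δ1: clk:1→0
  (1Δ to stable)
t=8 Δ0: w1=1 clk=0 w0=0 w6=1 w5=1 w4=1
  Δ1: clk:0→1
  Δ2: w0:0→1, w6:1→0
  Δ3: w1:1→0
  (3Δ to stable)
t=9 Δ0: w1=0 clk=1 w0=1 w6=0 w5=1 w4=1
  Δ1: clk:1→0
  (1Δ to stable)
t=10 Δ0: w1=0 clk=0 w0=1 w6=0 w5=1 w4=1
  Δ1: clk:0→1
  Δ2: w0:1→0, w6:0→1
  Δ3: w1:0→1
  (3Δ to stable)
t=11 Δ0: w1=1 clk=1 w0=0 w6=1 w5=1 w4=1
  Δ1: clk:1→0
  (1Δ to stable)
t=12 Δ0: w1=1 clk=0 w0=0 w6=1 w5=1 w4=1
  Δ1: clk:0→1
  Δ2: w0:0→1, w6:1→0
  Δ3: w1:1→0
  (3Δ to stable)
t=13 Δ0: w1=0 clk=1 w0=1 w6=0 w5=1 w4=1
  Δ1: clk:1→0
  (1Δ to stable)
t=14 Δ0: w1=0 clk=0 w0=1 w6=0 w5=1 w4=1
  Δ1: clk:0→1
  Δ2: w0:1→0, w6:0→1
  Δ3: w1:0→1
  (3Δ to stable)
t=15 Δ0: w1=1 clk=1 w0=0 w6=1 w5=1 w4=1
  Δ1: clk:1→0
  (1Δ to stable)
t=16 Δ0: w1=1 clk=0 w0=0 w6=1 w5=1 w4=1
  Δ1: clk:0→1
  Δ2: w0:0→1, w6:1→0
  Δ3: w1:1→0
  (3Δ to stable)
t=17 Δ0: w1=0 clk=1 w0=1 w6=0 w5=1 w4=1
  Δ1: clk:1→0
  (1Δ to stable)
t=18 Δ0: w1=0 clk=0 w0=1 w6=0 w5=1 w4=1
  Δ1: clk:0→1
  Δ2: w0:1→0, w6:0→1
  Δ3: w1:0→1
  (3Δ to stable)

1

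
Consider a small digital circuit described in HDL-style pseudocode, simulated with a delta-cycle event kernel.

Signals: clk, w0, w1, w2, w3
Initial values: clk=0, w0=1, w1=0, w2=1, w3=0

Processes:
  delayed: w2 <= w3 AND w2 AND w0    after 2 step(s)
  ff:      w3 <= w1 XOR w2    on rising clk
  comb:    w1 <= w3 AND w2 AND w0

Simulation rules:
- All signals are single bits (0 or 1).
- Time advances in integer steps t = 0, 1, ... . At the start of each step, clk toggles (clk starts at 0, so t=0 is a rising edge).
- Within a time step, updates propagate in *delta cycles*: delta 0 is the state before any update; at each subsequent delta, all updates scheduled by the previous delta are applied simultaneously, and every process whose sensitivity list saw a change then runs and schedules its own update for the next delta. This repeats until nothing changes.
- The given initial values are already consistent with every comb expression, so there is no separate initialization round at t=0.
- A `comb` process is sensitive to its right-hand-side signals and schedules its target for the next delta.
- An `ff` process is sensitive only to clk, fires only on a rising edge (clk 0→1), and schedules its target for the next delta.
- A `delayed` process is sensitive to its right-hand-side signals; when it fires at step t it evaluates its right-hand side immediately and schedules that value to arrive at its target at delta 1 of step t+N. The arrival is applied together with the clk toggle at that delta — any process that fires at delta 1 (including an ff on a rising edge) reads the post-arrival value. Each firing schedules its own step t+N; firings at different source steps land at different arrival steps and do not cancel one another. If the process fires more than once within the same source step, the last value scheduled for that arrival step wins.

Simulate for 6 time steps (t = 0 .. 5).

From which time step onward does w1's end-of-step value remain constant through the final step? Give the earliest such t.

2

t0.Δ0 w3=0 w1=0 w2=1 clk=0 w0=1
t0.Δ1 w3=0 w1=0 w2=1 clk=1 w0=1
t0.Δ2 w3=1 w1=0 w2=1 clk=1 w0=1
t0.Δ3 w3=1 w1=1 w2=1 clk=1 w0=1
t1.Δ0 w3=1 w1=1 w2=1 clk=1 w0=1
t1.Δ1 w3=1 w1=1 w2=1 clk=0 w0=1
t2.Δ0 w3=1 w1=1 w2=1 clk=0 w0=1
t2.Δ1 w3=1 w1=1 w2=1 clk=1 w0=1
t2.Δ2 w3=0 w1=1 w2=1 clk=1 w0=1
t2.Δ3 w3=0 w1=0 w2=1 clk=1 w0=1
t3.Δ0 w3=0 w1=0 w2=1 clk=1 w0=1
t3.Δ1 w3=0 w1=0 w2=1 clk=0 w0=1
t4.Δ0 w3=0 w1=0 w2=1 clk=0 w0=1
t4.Δ1 w3=0 w1=0 w2=0 clk=1 w0=1
t5.Δ0 w3=0 w1=0 w2=0 clk=1 w0=1
t5.Δ1 w3=0 w1=0 w2=0 clk=0 w0=1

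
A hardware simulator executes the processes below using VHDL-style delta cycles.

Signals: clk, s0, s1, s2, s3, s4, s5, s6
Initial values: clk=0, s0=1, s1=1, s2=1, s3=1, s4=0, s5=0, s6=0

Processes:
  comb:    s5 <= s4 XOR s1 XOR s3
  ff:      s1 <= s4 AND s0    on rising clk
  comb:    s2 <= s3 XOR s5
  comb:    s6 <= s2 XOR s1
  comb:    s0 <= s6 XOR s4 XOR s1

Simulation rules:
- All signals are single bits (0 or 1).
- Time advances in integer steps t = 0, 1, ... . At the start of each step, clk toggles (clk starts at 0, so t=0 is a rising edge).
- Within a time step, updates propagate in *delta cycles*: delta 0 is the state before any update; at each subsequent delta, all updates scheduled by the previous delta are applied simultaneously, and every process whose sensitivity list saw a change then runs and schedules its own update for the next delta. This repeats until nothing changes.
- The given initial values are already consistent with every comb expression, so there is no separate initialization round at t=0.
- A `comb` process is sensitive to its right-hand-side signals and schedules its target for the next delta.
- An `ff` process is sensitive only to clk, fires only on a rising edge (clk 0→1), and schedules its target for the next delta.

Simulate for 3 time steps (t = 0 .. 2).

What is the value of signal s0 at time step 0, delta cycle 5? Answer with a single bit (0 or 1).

t=0 Δ0: clk=0 s0=1 s6=0 s5=0 s3=1 s2=1 s1=1 s4=0
  Δ1: clk:0→1
  Δ2: s1:1→0
  Δ3: s0:1→0, s6:0→1, s5:0→1
  Δ4: s0:0→1, s2:1→0
  Δ5: s6:1→0
  Δ6: s0:1→0
  (6Δ to stable)
t=1 Δ0: clk=1 s0=0 s6=0 s5=1 s3=1 s2=0 s1=0 s4=0
  Δ1: clk:1→0
  (1Δ to stable)
t=2 Δ0: clk=0 s0=0 s6=0 s5=1 s3=1 s2=0 s1=0 s4=0
  Δ1: clk:0→1
  (1Δ to stable)

1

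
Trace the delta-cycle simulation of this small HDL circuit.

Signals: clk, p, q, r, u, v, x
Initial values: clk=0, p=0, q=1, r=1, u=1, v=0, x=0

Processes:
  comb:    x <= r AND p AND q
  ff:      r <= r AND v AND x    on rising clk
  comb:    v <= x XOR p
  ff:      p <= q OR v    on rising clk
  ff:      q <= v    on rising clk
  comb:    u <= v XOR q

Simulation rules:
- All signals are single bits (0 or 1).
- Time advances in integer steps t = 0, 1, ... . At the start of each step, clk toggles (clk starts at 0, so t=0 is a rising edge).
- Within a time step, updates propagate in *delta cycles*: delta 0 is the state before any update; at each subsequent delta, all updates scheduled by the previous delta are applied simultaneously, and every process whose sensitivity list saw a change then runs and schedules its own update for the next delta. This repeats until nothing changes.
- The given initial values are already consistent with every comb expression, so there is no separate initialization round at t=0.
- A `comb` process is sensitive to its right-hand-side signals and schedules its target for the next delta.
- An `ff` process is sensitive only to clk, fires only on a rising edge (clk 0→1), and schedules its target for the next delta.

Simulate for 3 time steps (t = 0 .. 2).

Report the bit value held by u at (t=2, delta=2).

1

t=0 Δ0: q=1 u=1 v=0 p=0 x=0 r=1 clk=0
  Δ1: clk:0→1
  Δ2: q:1→0, p:0→1, r:1→0
  Δ3: u:1→0, v:0→1
  Δ4: u:0→1
  (4Δ to stable)
t=1 Δ0: q=0 u=1 v=1 p=1 x=0 r=0 clk=1
  Δ1: clk:1→0
  (1Δ to stable)
t=2 Δ0: q=0 u=1 v=1 p=1 x=0 r=0 clk=0
  Δ1: clk:0→1
  Δ2: q:0→1
  Δ3: u:1→0
  (3Δ to stable)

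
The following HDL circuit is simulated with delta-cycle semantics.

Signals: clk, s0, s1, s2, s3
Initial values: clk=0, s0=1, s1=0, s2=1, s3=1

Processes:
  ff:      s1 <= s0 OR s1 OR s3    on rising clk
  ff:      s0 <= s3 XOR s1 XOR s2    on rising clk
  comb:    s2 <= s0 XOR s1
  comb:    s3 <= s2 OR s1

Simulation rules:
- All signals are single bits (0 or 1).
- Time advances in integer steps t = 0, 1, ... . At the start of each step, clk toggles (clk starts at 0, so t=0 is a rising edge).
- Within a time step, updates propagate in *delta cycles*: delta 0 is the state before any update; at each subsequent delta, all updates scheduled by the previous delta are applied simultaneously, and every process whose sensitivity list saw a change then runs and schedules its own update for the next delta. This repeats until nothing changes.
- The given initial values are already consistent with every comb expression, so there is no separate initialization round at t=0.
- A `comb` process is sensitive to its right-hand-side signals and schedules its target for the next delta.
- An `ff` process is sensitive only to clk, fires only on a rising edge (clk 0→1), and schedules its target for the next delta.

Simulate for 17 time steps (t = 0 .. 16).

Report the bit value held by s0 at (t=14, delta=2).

[bits: s2,s0,clk,s3,s1]
t=0: Δ0=11010 Δ1=11110 Δ2=10111 | 2Δ
t=1: Δ0=10111 Δ1=10011 | 1Δ
t=2: Δ0=10011 Δ1=10111 Δ2=11111 Δ3=01111 | 3Δ
t=3: Δ0=01111 Δ1=01011 | 1Δ
t=4: Δ0=01011 Δ1=01111 Δ2=00111 Δ3=10111 | 3Δ
t=5: Δ0=10111 Δ1=10011 | 1Δ
t=6: Δ0=10011 Δ1=10111 Δ2=11111 Δ3=01111 | 3Δ
t=7: Δ0=01111 Δ1=01011 | 1Δ
t=8: Δ0=01011 Δ1=01111 Δ2=00111 Δ3=10111 | 3Δ
t=9: Δ0=10111 Δ1=10011 | 1Δ
t=10: Δ0=10011 Δ1=10111 Δ2=11111 Δ3=01111 | 3Δ
t=11: Δ0=01111 Δ1=01011 | 1Δ
t=12: Δ0=01011 Δ1=01111 Δ2=00111 Δ3=10111 | 3Δ
t=13: Δ0=10111 Δ1=10011 | 1Δ
t=14: Δ0=10011 Δ1=10111 Δ2=11111 Δ3=01111 | 3Δ
t=15: Δ0=01111 Δ1=01011 | 1Δ
t=16: Δ0=01011 Δ1=01111 Δ2=00111 Δ3=10111 | 3Δ

1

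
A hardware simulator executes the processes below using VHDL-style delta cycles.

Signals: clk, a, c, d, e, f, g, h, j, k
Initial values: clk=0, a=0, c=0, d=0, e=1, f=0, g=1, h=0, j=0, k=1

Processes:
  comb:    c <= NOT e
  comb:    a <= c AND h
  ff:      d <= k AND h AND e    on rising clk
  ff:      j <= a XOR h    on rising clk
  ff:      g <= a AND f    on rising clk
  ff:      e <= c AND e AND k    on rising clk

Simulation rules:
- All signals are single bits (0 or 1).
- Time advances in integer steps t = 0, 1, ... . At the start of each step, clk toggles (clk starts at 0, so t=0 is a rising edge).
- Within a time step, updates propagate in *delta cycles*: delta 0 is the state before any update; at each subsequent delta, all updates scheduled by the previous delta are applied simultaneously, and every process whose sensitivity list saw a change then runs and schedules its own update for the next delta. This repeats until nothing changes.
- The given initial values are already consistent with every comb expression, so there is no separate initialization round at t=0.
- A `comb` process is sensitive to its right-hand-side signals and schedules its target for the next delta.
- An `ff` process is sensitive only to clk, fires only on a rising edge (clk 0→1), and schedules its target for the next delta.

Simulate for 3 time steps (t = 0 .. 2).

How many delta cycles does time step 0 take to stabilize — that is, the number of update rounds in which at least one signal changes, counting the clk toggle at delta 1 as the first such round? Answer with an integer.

3

t0.Δ0 k=1 j=0 a=0 c=0 e=1 h=0 f=0 d=0 g=1 clk=0
t0.Δ1 k=1 j=0 a=0 c=0 e=1 h=0 f=0 d=0 g=1 clk=1
t0.Δ2 k=1 j=0 a=0 c=0 e=0 h=0 f=0 d=0 g=0 clk=1
t0.Δ3 k=1 j=0 a=0 c=1 e=0 h=0 f=0 d=0 g=0 clk=1
t1.Δ0 k=1 j=0 a=0 c=1 e=0 h=0 f=0 d=0 g=0 clk=1
t1.Δ1 k=1 j=0 a=0 c=1 e=0 h=0 f=0 d=0 g=0 clk=0
t2.Δ0 k=1 j=0 a=0 c=1 e=0 h=0 f=0 d=0 g=0 clk=0
t2.Δ1 k=1 j=0 a=0 c=1 e=0 h=0 f=0 d=0 g=0 clk=1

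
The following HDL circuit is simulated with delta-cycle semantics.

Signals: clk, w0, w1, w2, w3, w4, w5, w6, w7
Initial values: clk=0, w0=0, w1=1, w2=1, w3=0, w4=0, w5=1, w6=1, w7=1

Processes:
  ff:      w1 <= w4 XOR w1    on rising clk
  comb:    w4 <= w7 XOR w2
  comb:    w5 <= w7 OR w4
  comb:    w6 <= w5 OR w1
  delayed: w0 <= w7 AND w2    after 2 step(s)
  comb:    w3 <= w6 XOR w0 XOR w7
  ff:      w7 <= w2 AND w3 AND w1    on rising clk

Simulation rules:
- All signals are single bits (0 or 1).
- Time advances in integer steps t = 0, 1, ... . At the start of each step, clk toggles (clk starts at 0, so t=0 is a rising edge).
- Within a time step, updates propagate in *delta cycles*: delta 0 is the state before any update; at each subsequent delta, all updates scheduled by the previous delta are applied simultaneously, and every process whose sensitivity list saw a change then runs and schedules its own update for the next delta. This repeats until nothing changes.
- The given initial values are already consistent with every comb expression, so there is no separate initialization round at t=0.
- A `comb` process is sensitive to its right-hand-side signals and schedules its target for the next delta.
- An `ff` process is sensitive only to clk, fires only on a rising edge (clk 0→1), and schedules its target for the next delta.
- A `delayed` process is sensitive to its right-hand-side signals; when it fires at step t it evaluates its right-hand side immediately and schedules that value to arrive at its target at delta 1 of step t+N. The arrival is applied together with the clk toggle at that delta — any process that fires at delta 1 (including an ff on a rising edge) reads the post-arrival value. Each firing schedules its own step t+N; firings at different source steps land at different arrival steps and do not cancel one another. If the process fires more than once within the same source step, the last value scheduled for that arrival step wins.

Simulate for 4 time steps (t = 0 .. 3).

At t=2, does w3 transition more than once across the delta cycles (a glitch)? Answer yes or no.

t=0 Δ0: w5=1 w6=1 w4=0 w7=1 clk=0 w1=1 w2=1 w3=0 w0=0
  Δ1: clk:0→1
  Δ2: w7:1→0
  Δ3: w5:1→0, w4:0→1, w3:0→1
  Δ4: w5:0→1
  (4Δ to stable)
t=1 Δ0: w5=1 w6=1 w4=1 w7=0 clk=1 w1=1 w2=1 w3=1 w0=0
  Δ1: clk:1→0
  (1Δ to stable)
t=2 Δ0: w5=1 w6=1 w4=1 w7=0 clk=0 w1=1 w2=1 w3=1 w0=0
  Δ1: clk:0→1
  Δ2: w7:0→1, w1:1→0
  Δ3: w4:1→0, w3:1→0
  (3Δ to stable)
t=3 Δ0: w5=1 w6=1 w4=0 w7=1 clk=1 w1=0 w2=1 w3=0 w0=0
  Δ1: clk:1→0
  (1Δ to stable)

no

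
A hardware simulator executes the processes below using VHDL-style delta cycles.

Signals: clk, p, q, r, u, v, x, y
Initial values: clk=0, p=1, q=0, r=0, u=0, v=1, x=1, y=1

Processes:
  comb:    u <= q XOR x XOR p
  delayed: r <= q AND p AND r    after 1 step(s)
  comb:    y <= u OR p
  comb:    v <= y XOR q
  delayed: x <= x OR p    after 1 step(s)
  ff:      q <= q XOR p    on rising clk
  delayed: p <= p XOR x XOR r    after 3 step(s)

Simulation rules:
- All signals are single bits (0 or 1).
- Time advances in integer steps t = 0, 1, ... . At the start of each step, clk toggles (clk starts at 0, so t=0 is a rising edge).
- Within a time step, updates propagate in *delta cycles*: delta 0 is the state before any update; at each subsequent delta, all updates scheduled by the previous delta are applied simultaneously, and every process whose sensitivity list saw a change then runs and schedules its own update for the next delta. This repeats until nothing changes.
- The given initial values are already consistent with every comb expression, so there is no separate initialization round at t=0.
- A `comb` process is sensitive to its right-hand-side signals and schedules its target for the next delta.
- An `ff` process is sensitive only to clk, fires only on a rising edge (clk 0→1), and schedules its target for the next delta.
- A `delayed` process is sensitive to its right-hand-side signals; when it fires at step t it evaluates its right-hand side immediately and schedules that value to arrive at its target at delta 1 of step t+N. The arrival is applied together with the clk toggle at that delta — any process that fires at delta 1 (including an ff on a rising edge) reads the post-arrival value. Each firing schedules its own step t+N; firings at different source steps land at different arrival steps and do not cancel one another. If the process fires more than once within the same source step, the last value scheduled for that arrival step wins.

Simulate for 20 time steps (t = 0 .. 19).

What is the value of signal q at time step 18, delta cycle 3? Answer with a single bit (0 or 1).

0

[bits: clk,u,y,r,q,x,p,v]
t=0: Δ0=00100111 Δ1=10100111 Δ2=10101111 Δ3=11101110 | 3Δ
t=1: Δ0=11101110 Δ1=01101110 | 1Δ
t=2: Δ0=01101110 Δ1=11101110 Δ2=11100110 Δ3=10100111 | 3Δ
t=3: Δ0=10100111 Δ1=00100111 | 1Δ
t=4: Δ0=00100111 Δ1=10100111 Δ2=10101111 Δ3=11101110 | 3Δ
t=5: Δ0=11101110 Δ1=01101110 | 1Δ
t=6: Δ0=01101110 Δ1=11101110 Δ2=11100110 Δ3=10100111 | 3Δ
t=7: Δ0=10100111 Δ1=00100111 | 1Δ
t=8: Δ0=00100111 Δ1=10100111 Δ2=10101111 Δ3=11101110 | 3Δ
t=9: Δ0=11101110 Δ1=01101110 | 1Δ
t=10: Δ0=01101110 Δ1=11101110 Δ2=11100110 Δ3=10100111 | 3Δ
t=11: Δ0=10100111 Δ1=00100111 | 1Δ
t=12: Δ0=00100111 Δ1=10100111 Δ2=10101111 Δ3=11101110 | 3Δ
t=13: Δ0=11101110 Δ1=01101110 | 1Δ
t=14: Δ0=01101110 Δ1=11101110 Δ2=11100110 Δ3=10100111 | 3Δ
t=15: Δ0=10100111 Δ1=00100111 | 1Δ
t=16: Δ0=00100111 Δ1=10100111 Δ2=10101111 Δ3=11101110 | 3Δ
t=17: Δ0=11101110 Δ1=01101110 | 1Δ
t=18: Δ0=01101110 Δ1=11101110 Δ2=11100110 Δ3=10100111 | 3Δ
t=19: Δ0=10100111 Δ1=00100111 | 1Δ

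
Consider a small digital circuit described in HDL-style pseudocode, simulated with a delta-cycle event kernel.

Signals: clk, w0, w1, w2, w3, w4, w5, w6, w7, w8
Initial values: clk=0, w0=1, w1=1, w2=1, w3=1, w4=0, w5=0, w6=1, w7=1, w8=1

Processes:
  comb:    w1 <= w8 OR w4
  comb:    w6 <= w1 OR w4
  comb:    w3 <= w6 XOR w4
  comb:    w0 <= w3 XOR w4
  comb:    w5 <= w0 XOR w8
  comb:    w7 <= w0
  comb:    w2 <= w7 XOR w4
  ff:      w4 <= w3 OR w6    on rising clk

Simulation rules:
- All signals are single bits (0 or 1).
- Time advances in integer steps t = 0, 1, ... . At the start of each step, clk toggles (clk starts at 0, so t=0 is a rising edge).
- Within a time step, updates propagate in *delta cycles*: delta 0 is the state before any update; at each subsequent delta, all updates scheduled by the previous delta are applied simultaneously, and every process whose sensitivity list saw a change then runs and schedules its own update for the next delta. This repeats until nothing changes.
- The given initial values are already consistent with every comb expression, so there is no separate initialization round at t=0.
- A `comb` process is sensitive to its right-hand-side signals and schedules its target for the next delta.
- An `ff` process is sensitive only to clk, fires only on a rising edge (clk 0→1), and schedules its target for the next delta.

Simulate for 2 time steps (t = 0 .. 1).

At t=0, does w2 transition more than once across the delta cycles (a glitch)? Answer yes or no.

t=0 Δ0: w8=1 w7=1 w3=1 w5=0 w0=1 clk=0 w6=1 w2=1 w4=0 w1=1
  Δ1: clk:0→1
  Δ2: w4:0→1
  Δ3: w3:1→0, w0:1→0, w2:1→0
  Δ4: w7:1→0, w5:0→1, w0:0→1
  Δ5: w7:0→1, w5:1→0, w2:0→1
  Δ6: w2:1→0
  (6Δ to stable)
t=1 Δ0: w8=1 w7=1 w3=0 w5=0 w0=1 clk=1 w6=1 w2=0 w4=1 w1=1
  Δ1: clk:1→0
  (1Δ to stable)

yes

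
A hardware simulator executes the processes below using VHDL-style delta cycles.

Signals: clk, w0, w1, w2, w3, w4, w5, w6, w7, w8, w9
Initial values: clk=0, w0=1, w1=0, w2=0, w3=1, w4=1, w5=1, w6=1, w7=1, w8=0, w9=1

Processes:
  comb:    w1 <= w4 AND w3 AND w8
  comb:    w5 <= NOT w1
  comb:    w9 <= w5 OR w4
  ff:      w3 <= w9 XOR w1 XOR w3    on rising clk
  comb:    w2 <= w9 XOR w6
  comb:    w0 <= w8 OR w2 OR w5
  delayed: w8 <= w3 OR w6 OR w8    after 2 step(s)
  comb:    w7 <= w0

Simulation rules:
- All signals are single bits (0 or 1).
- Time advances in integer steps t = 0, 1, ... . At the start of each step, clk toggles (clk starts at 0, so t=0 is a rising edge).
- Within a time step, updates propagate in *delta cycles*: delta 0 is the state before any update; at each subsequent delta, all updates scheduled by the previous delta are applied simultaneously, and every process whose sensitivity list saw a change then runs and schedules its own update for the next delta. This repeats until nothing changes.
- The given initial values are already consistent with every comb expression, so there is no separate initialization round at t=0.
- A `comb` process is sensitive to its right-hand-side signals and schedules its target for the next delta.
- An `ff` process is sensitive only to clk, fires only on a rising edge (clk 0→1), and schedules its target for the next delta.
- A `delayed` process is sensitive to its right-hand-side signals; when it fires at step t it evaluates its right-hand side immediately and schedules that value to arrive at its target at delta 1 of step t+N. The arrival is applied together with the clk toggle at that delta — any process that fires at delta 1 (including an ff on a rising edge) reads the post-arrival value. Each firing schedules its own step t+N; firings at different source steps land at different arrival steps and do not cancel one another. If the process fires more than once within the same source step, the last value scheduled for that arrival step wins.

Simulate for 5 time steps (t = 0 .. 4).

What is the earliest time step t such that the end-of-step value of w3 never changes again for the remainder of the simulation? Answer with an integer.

t0.Δ0 w9=1 w2=0 w0=1 w5=1 w6=1 w1=0 w3=1 w4=1 w8=0 clk=0 w7=1
t0.Δ1 w9=1 w2=0 w0=1 w5=1 w6=1 w1=0 w3=1 w4=1 w8=0 clk=1 w7=1
t0.Δ2 w9=1 w2=0 w0=1 w5=1 w6=1 w1=0 w3=0 w4=1 w8=0 clk=1 w7=1
t1.Δ0 w9=1 w2=0 w0=1 w5=1 w6=1 w1=0 w3=0 w4=1 w8=0 clk=1 w7=1
t1.Δ1 w9=1 w2=0 w0=1 w5=1 w6=1 w1=0 w3=0 w4=1 w8=0 clk=0 w7=1
t2.Δ0 w9=1 w2=0 w0=1 w5=1 w6=1 w1=0 w3=0 w4=1 w8=0 clk=0 w7=1
t2.Δ1 w9=1 w2=0 w0=1 w5=1 w6=1 w1=0 w3=0 w4=1 w8=1 clk=1 w7=1
t2.Δ2 w9=1 w2=0 w0=1 w5=1 w6=1 w1=0 w3=1 w4=1 w8=1 clk=1 w7=1
t2.Δ3 w9=1 w2=0 w0=1 w5=1 w6=1 w1=1 w3=1 w4=1 w8=1 clk=1 w7=1
t2.Δ4 w9=1 w2=0 w0=1 w5=0 w6=1 w1=1 w3=1 w4=1 w8=1 clk=1 w7=1
t3.Δ0 w9=1 w2=0 w0=1 w5=0 w6=1 w1=1 w3=1 w4=1 w8=1 clk=1 w7=1
t3.Δ1 w9=1 w2=0 w0=1 w5=0 w6=1 w1=1 w3=1 w4=1 w8=1 clk=0 w7=1
t4.Δ0 w9=1 w2=0 w0=1 w5=0 w6=1 w1=1 w3=1 w4=1 w8=1 clk=0 w7=1
t4.Δ1 w9=1 w2=0 w0=1 w5=0 w6=1 w1=1 w3=1 w4=1 w8=1 clk=1 w7=1

2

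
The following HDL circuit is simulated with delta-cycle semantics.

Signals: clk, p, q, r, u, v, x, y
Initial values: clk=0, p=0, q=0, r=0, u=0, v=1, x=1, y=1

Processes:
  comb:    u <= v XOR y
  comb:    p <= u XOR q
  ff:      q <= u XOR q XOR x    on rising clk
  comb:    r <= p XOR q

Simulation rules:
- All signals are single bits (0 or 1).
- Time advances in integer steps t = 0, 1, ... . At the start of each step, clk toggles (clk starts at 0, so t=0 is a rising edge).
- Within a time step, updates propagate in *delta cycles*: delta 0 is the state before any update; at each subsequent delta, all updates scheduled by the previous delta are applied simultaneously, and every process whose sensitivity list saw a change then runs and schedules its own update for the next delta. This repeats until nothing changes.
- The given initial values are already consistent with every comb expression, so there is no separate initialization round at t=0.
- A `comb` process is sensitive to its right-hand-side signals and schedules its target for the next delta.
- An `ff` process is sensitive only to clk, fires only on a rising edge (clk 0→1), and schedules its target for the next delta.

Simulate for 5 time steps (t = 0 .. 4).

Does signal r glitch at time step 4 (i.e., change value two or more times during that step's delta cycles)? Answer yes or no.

[bits: p,y,v,clk,u,r,x,q]
t=0: Δ0=01100010 Δ1=01110010 Δ2=01110011 Δ3=11110111 Δ4=11110011 | 4Δ
t=1: Δ0=11110011 Δ1=11100011 | 1Δ
t=2: Δ0=11100011 Δ1=11110011 Δ2=11110010 Δ3=01110110 Δ4=01110010 | 4Δ
t=3: Δ0=01110010 Δ1=01100010 | 1Δ
t=4: Δ0=01100010 Δ1=01110010 Δ2=01110011 Δ3=11110111 Δ4=11110011 | 4Δ

yes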